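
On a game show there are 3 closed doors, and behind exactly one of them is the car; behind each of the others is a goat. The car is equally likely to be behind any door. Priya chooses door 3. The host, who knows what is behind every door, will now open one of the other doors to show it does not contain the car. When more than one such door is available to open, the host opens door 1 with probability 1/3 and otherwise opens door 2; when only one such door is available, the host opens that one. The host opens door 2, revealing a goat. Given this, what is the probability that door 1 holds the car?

3/5

Condition on the true location of the car.
If it is behind door 1 (prior 1/3): only door 2 is available, probability 1; weight (1/3)·1 = 1/3.
If it is behind door 2 (prior 1/3): the host opened door 2, so this case is ruled out; weight (1/3)·0 = 0.
If it is behind door 3 (prior 1/3): door 1 is available but not opened, probability 2/3; weight (1/3)·(2/3) = 2/9.
The weights sum to 5/9.
So P(the car behind door 1 | the host opened door 2) = (1/3) / (5/9) = 3/5.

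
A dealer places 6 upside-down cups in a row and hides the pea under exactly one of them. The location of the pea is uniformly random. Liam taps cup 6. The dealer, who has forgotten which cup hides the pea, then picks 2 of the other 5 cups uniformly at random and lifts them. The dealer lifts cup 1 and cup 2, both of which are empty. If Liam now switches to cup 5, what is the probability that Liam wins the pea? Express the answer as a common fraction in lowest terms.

1/4

Because the dealer chose which cups to lift without knowing where the pea is, the choice is independent of the prize location. Learning that none of the 2 opened cups holds the pea simply rules out those 2 locations and leaves the remaining 4 cups still equally likely by symmetry.
So P(the pea under cup 5) = 1/4.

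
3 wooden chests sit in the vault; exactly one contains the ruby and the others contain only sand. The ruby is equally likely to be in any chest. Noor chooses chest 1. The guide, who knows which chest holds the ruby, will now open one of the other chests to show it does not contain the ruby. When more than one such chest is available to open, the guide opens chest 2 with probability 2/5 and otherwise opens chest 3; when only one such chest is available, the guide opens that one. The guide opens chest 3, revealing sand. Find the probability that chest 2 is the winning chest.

Consider each possible location of the ruby in turn.
If it is in chest 1 (prior 1/3): chest 2 is available but not opened, probability 3/5; weight (1/3)·(3/5) = 1/5.
If it is in chest 2 (prior 1/3): only chest 3 is available, probability 1; weight (1/3)·1 = 1/3.
If it is in chest 3 (prior 1/3): the guide opened chest 3, so this case is ruled out; weight (1/3)·0 = 0.
The weights sum to 8/15.
So P(the ruby in chest 2 | the guide opened chest 3) = (1/3) / (8/15) = 5/8.

5/8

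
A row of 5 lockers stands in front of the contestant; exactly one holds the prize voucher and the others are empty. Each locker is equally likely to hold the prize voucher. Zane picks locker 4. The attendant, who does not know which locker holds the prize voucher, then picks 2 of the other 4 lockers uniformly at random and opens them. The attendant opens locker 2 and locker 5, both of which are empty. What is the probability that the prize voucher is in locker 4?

Consider each possible location of the prize voucher in turn.
If it is in any of lockers 1, 3, and 4 (prior 1/5 each): the attendant picks exactly this set with probability 1/6 regardless, and none is the prize; weight (1/5)·(1/6) = 1/30 each.
If it is in either of lockers 2 and 5 (prior 1/5 each): that locker was opened and seen not to hold the prize — ruled out; weight (1/5)·0 = 0 each.
The weights sum to 1/10.
So P(the prize voucher in locker 4 | the attendant opened locker 2 and locker 5) = (1/30) / (1/10) = 1/3.

1/3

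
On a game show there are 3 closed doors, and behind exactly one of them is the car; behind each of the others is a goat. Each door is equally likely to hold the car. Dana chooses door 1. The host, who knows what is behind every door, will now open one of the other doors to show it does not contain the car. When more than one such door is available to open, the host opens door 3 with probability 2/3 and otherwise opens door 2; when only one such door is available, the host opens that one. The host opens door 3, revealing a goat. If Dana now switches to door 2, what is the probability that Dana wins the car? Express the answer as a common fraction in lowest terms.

Condition on the true location of the car.
If it is behind door 1 (prior 1/3): door 3 is available, opened with probability 2/3; weight (1/3)·(2/3) = 2/9.
If it is behind door 2 (prior 1/3): only door 3 is available, probability 1; weight (1/3)·1 = 1/3.
If it is behind door 3 (prior 1/3): the host opened door 3, so this case is ruled out; weight (1/3)·0 = 0.
The weights sum to 5/9.
So P(the car behind door 2 | the host opened door 3) = (1/3) / (5/9) = 3/5.

3/5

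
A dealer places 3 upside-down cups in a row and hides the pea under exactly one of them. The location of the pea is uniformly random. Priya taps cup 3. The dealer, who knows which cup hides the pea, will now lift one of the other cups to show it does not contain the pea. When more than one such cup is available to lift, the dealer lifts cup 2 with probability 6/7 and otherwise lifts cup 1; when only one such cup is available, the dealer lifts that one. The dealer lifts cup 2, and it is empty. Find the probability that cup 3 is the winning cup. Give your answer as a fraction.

6/13

Condition on the true location of the pea.
If it is under cup 1 (prior 1/3): only cup 2 is available, probability 1; weight (1/3)·1 = 1/3.
If it is under cup 2 (prior 1/3): the dealer opened cup 2, so this case is ruled out; weight (1/3)·0 = 0.
If it is under cup 3 (prior 1/3): cup 2 is available, opened with probability 6/7; weight (1/3)·(6/7) = 2/7.
The weights sum to 13/21.
So P(the pea under cup 3 | the dealer opened cup 2) = (2/7) / (13/21) = 6/13.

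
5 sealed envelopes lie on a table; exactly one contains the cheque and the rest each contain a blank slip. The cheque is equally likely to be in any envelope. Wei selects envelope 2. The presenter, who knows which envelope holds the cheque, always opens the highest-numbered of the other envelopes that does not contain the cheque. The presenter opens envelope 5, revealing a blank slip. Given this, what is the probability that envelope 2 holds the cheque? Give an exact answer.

Condition on the true location of the cheque.
If it is in any of envelopes 1, 2, 3, and 4 (prior 1/5 each): envelope 5 is the highest-numbered option available, probability 1; weight (1/5)·1 = 1/5 each.
If it is in envelope 5 (prior 1/5): the presenter opened envelope 5, so this case is ruled out; weight (1/5)·0 = 0.
The weights sum to 4/5.
So P(the cheque in envelope 2 | the presenter opened envelope 5) = (1/5) / (4/5) = 1/4.

1/4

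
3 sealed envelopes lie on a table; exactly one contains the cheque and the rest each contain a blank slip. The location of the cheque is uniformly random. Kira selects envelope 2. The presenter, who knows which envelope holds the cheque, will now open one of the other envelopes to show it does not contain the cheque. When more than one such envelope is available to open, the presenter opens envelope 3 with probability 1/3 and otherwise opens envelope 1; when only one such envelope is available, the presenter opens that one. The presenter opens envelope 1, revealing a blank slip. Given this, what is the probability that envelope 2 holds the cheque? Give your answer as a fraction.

2/5

Consider each possible location of the cheque in turn.
If it is in envelope 1 (prior 1/3): the presenter opened envelope 1, so this case is ruled out; weight (1/3)·0 = 0.
If it is in envelope 2 (prior 1/3): envelope 3 is available but not opened, probability 2/3; weight (1/3)·(2/3) = 2/9.
If it is in envelope 3 (prior 1/3): only envelope 1 is available, probability 1; weight (1/3)·1 = 1/3.
The weights sum to 5/9.
So P(the cheque in envelope 2 | the presenter opened envelope 1) = (2/9) / (5/9) = 2/5.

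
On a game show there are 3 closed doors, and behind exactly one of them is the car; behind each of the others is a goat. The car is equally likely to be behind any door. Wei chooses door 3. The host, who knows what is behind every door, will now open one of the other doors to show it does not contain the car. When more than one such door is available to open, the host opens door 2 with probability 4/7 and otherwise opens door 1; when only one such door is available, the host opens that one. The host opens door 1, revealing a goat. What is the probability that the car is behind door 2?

Consider each possible location of the car in turn.
If it is behind door 1 (prior 1/3): the host opened door 1, so this case is ruled out; weight (1/3)·0 = 0.
If it is behind door 2 (prior 1/3): only door 1 is available, probability 1; weight (1/3)·1 = 1/3.
If it is behind door 3 (prior 1/3): door 2 is available but not opened, probability 3/7; weight (1/3)·(3/7) = 1/7.
The weights sum to 10/21.
So P(the car behind door 2 | the host opened door 1) = (1/3) / (10/21) = 7/10.

7/10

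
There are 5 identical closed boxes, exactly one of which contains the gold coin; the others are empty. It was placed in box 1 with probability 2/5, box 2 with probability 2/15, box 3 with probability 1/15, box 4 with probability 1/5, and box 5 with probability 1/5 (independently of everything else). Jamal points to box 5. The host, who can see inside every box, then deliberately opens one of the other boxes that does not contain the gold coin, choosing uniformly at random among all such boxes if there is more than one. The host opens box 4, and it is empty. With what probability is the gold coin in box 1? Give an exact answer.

8/15

Apply Bayes' rule, conditioning on where the gold coin actually is.
If it is in box 1 (prior 2/5): the host has 3 equally likely choices, so probability 1/3; weight (2/5)·(1/3) = 2/15.
If it is in box 2 (prior 2/15): the host has 3 equally likely choices, so probability 1/3; weight (2/15)·(1/3) = 2/45.
If it is in box 3 (prior 1/15): the host has 3 equally likely choices, so probability 1/3; weight (1/15)·(1/3) = 1/45.
If it is in box 4 (prior 1/5): the host opened box 4, so this case is ruled out; weight (1/5)·0 = 0.
If it is in box 5 (prior 1/5): the host has 4 equally likely choices, so probability 1/4; weight (1/5)·(1/4) = 1/20.
The weights sum to 1/4.
So P(the gold coin in box 1 | the host opened box 4) = (2/15) / (1/4) = 8/15.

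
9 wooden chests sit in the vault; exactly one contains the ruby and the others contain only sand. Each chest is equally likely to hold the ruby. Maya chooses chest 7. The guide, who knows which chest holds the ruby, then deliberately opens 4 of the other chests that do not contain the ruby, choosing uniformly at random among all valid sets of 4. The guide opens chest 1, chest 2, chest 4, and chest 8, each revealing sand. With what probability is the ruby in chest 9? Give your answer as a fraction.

Condition on the true location of the ruby.
If it is in any of chests 1, 2, 4, and 8 (prior 1/9 each): that chest was opened and seen not to hold the prize — ruled out; weight (1/9)·0 = 0 each.
If it is in any of chests 3, 5, 6, and 9 (prior 1/9 each): the guide has 35 equally likely choices, so probability 1/35; weight (1/9)·(1/35) = 1/315 each.
If it is in chest 7 (prior 1/9): the guide has 70 equally likely choices, so probability 1/70; weight (1/9)·(1/70) = 1/630.
The weights sum to 1/70.
So P(the ruby in chest 9 | the guide opened chest 1, chest 2, chest 4, and chest 8) = (1/315) / (1/70) = 2/9.

2/9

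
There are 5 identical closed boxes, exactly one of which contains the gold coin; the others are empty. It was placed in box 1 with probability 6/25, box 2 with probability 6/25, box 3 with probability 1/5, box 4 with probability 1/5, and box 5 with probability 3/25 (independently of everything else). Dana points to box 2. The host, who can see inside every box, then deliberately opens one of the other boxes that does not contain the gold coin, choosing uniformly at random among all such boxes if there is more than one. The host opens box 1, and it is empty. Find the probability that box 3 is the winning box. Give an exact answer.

2/7

Condition on the true location of the gold coin.
If it is in box 1 (prior 6/25): the host opened box 1, so this case is ruled out; weight (6/25)·0 = 0.
If it is in box 2 (prior 6/25): the host has 4 equally likely choices, so probability 1/4; weight (6/25)·(1/4) = 3/50.
If it is in either of boxes 3 and 4 (prior 1/5 each): the host has 3 equally likely choices, so probability 1/3; weight (1/5)·(1/3) = 1/15 each.
If it is in box 5 (prior 3/25): the host has 3 equally likely choices, so probability 1/3; weight (3/25)·(1/3) = 1/25.
The weights sum to 7/30.
So P(the gold coin in box 3 | the host opened box 1) = (1/15) / (7/30) = 2/7.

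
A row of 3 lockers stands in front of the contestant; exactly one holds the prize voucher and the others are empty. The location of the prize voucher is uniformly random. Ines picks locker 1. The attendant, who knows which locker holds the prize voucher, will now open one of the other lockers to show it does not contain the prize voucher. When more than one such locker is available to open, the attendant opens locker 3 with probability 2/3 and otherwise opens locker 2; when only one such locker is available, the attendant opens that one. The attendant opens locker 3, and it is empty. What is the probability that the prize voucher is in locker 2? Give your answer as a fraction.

Condition on the true location of the prize voucher.
If it is in locker 1 (prior 1/3): locker 3 is available, opened with probability 2/3; weight (1/3)·(2/3) = 2/9.
If it is in locker 2 (prior 1/3): only locker 3 is available, probability 1; weight (1/3)·1 = 1/3.
If it is in locker 3 (prior 1/3): the attendant opened locker 3, so this case is ruled out; weight (1/3)·0 = 0.
The weights sum to 5/9.
So P(the prize voucher in locker 2 | the attendant opened locker 3) = (1/3) / (5/9) = 3/5.

3/5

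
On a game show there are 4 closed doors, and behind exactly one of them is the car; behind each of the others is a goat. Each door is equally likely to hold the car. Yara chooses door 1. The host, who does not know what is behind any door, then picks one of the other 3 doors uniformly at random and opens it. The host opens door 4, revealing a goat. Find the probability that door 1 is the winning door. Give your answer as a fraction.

Consider each possible location of the car in turn.
If it is behind any of doors 1, 2, and 3 (prior 1/4 each): the host picks door 4 with probability 1/3 regardless, and it is not the prize; weight (1/4)·(1/3) = 1/12 each.
If it is behind door 4 (prior 1/4): the host opened door 4, so this case is ruled out; weight (1/4)·0 = 0.
The weights sum to 1/4.
So P(the car behind door 1 | the host opened door 4) = (1/12) / (1/4) = 1/3.

1/3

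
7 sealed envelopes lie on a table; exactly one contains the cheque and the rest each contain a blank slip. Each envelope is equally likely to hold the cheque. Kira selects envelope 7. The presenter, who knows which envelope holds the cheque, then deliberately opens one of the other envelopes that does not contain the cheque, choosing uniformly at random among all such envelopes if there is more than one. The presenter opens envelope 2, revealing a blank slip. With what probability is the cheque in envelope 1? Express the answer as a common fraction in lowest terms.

Condition on the true location of the cheque.
If it is in any of envelopes 1, 3, 4, 5, and 6 (prior 1/7 each): the presenter has 5 equally likely choices, so probability 1/5; weight (1/7)·(1/5) = 1/35 each.
If it is in envelope 2 (prior 1/7): the presenter opened envelope 2, so this case is ruled out; weight (1/7)·0 = 0.
If it is in envelope 7 (prior 1/7): the presenter has 6 equally likely choices, so probability 1/6; weight (1/7)·(1/6) = 1/42.
The weights sum to 1/6.
So P(the cheque in envelope 1 | the presenter opened envelope 2) = (1/35) / (1/6) = 6/35.

6/35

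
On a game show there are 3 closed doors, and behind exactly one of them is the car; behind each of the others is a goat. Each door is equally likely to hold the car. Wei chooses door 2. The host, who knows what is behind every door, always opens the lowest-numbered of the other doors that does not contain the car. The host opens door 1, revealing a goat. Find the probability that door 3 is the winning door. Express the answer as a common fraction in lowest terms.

Consider each possible location of the car in turn.
If it is behind door 1 (prior 1/3): the host opened door 1, so this case is ruled out; weight (1/3)·0 = 0.
If it is behind either of doors 2 and 3 (prior 1/3 each): door 1 is the lowest-numbered option available, probability 1; weight (1/3)·1 = 1/3 each.
The weights sum to 2/3.
So P(the car behind door 3 | the host opened door 1) = (1/3) / (2/3) = 1/2.

1/2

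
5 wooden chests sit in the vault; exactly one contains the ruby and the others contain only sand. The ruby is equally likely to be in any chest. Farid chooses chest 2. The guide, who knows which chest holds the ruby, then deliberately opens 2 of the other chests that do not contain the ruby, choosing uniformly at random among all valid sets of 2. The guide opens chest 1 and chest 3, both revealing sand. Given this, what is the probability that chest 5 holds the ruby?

Apply Bayes' rule, conditioning on where the ruby actually is.
If it is in either of chests 1 and 3 (prior 1/5 each): that chest was opened and seen not to hold the prize — ruled out; weight (1/5)·0 = 0 each.
If it is in chest 2 (prior 1/5): the guide has 6 equally likely choices, so probability 1/6; weight (1/5)·(1/6) = 1/30.
If it is in either of chests 4 and 5 (prior 1/5 each): the guide has 3 equally likely choices, so probability 1/3; weight (1/5)·(1/3) = 1/15 each.
The weights sum to 1/6.
So P(the ruby in chest 5 | the guide opened chest 1 and chest 3) = (1/15) / (1/6) = 2/5.

2/5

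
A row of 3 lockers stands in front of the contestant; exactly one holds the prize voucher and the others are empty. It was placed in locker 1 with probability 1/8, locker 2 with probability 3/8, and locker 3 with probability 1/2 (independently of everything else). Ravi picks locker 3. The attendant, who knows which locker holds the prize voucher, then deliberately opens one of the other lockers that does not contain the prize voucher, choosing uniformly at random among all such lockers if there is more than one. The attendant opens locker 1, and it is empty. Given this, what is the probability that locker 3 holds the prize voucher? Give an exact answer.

2/5

Condition on the true location of the prize voucher.
If it is in locker 1 (prior 1/8): the attendant opened locker 1, so this case is ruled out; weight (1/8)·0 = 0.
If it is in locker 2 (prior 3/8): the attendant has no choice, probability 1; weight (3/8)·1 = 3/8.
If it is in locker 3 (prior 1/2): the attendant has 2 equally likely choices, so probability 1/2; weight (1/2)·(1/2) = 1/4.
The weights sum to 5/8.
So P(the prize voucher in locker 3 | the attendant opened locker 1) = (1/4) / (5/8) = 2/5.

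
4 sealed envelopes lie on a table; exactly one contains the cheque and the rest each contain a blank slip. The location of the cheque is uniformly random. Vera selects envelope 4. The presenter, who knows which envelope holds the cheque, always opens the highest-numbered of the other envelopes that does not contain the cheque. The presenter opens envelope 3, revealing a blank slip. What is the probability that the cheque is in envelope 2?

Consider each possible location of the cheque in turn.
If it is in any of envelopes 1, 2, and 4 (prior 1/4 each): envelope 3 is the highest-numbered option available, probability 1; weight (1/4)·1 = 1/4 each.
If it is in envelope 3 (prior 1/4): the presenter opened envelope 3, so this case is ruled out; weight (1/4)·0 = 0.
The weights sum to 3/4.
So P(the cheque in envelope 2 | the presenter opened envelope 3) = (1/4) / (3/4) = 1/3.

1/3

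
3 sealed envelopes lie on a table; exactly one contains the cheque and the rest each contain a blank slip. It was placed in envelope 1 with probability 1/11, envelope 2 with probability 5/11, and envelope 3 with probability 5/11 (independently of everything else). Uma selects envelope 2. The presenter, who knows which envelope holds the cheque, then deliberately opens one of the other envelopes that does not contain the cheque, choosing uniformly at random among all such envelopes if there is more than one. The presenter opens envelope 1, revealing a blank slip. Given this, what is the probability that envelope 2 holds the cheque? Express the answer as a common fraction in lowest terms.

1/3

Condition on the true location of the cheque.
If it is in envelope 1 (prior 1/11): the presenter opened envelope 1, so this case is ruled out; weight (1/11)·0 = 0.
If it is in envelope 2 (prior 5/11): the presenter has 2 equally likely choices, so probability 1/2; weight (5/11)·(1/2) = 5/22.
If it is in envelope 3 (prior 5/11): the presenter has no choice, probability 1; weight (5/11)·1 = 5/11.
The weights sum to 15/22.
So P(the cheque in envelope 2 | the presenter opened envelope 1) = (5/22) / (15/22) = 1/3.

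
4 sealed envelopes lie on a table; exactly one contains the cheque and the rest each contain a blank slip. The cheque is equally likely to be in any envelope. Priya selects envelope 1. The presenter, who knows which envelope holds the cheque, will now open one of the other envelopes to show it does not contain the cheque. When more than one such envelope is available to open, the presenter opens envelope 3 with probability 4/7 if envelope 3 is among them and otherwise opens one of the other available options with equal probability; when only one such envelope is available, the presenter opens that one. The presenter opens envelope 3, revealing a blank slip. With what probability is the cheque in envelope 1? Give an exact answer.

1/3

Consider each possible location of the cheque in turn.
If it is in any of envelopes 1, 2, and 4 (prior 1/4 each): envelope 3 is available, opened with probability 4/7; weight (1/4)·(4/7) = 1/7 each.
If it is in envelope 3 (prior 1/4): the presenter opened envelope 3, so this case is ruled out; weight (1/4)·0 = 0.
The weights sum to 3/7.
So P(the cheque in envelope 1 | the presenter opened envelope 3) = (1/7) / (3/7) = 1/3.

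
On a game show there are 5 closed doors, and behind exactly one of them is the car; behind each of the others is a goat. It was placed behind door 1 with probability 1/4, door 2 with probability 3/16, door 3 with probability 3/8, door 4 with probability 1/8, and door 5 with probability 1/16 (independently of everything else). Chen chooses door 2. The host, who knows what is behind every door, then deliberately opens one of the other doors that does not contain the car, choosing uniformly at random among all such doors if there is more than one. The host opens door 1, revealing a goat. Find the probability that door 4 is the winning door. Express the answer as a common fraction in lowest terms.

Condition on the true location of the car.
If it is behind door 1 (prior 1/4): the host opened door 1, so this case is ruled out; weight (1/4)·0 = 0.
If it is behind door 2 (prior 3/16): the host has 4 equally likely choices, so probability 1/4; weight (3/16)·(1/4) = 3/64.
If it is behind door 3 (prior 3/8): the host has 3 equally likely choices, so probability 1/3; weight (3/8)·(1/3) = 1/8.
If it is behind door 4 (prior 1/8): the host has 3 equally likely choices, so probability 1/3; weight (1/8)·(1/3) = 1/24.
If it is behind door 5 (prior 1/16): the host has 3 equally likely choices, so probability 1/3; weight (1/16)·(1/3) = 1/48.
The weights sum to 15/64.
So P(the car behind door 4 | the host opened door 1) = (1/24) / (15/64) = 8/45.

8/45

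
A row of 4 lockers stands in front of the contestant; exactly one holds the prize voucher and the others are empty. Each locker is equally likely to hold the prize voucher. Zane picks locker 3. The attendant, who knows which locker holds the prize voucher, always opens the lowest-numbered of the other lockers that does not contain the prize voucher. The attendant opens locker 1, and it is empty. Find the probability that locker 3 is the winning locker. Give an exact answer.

1/3

Consider each possible location of the prize voucher in turn.
If it is in locker 1 (prior 1/4): the attendant opened locker 1, so this case is ruled out; weight (1/4)·0 = 0.
If it is in any of lockers 2, 3, and 4 (prior 1/4 each): locker 1 is the lowest-numbered option available, probability 1; weight (1/4)·1 = 1/4 each.
The weights sum to 3/4.
So P(the prize voucher in locker 3 | the attendant opened locker 1) = (1/4) / (3/4) = 1/3.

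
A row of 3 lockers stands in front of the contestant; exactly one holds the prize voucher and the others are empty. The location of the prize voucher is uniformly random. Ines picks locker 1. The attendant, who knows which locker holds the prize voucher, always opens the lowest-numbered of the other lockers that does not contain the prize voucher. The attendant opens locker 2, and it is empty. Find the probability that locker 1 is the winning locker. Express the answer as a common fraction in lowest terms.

Consider each possible location of the prize voucher in turn.
If it is in either of lockers 1 and 3 (prior 1/3 each): locker 2 is the lowest-numbered option available, probability 1; weight (1/3)·1 = 1/3 each.
If it is in locker 2 (prior 1/3): the attendant opened locker 2, so this case is ruled out; weight (1/3)·0 = 0.
The weights sum to 2/3.
So P(the prize voucher in locker 1 | the attendant opened locker 2) = (1/3) / (2/3) = 1/2.

1/2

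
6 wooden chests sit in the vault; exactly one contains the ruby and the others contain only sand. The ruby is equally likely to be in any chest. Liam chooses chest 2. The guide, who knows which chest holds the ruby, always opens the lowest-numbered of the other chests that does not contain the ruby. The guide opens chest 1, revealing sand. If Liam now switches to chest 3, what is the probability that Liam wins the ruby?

Consider each possible location of the ruby in turn.
If it is in chest 1 (prior 1/6): the guide opened chest 1, so this case is ruled out; weight (1/6)·0 = 0.
If it is in any of chests 2, 3, 4, 5, and 6 (prior 1/6 each): chest 1 is the lowest-numbered option available, probability 1; weight (1/6)·1 = 1/6 each.
The weights sum to 5/6.
So P(the ruby in chest 3 | the guide opened chest 1) = (1/6) / (5/6) = 1/5.

1/5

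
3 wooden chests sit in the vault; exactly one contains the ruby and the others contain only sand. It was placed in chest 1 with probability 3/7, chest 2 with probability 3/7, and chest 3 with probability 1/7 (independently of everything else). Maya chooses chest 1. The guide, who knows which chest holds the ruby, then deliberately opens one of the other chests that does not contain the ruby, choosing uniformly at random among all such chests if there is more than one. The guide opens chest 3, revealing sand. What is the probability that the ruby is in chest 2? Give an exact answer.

Condition on the true location of the ruby.
If it is in chest 1 (prior 3/7): the guide has 2 equally likely choices, so probability 1/2; weight (3/7)·(1/2) = 3/14.
If it is in chest 2 (prior 3/7): the guide has no choice, probability 1; weight (3/7)·1 = 3/7.
If it is in chest 3 (prior 1/7): the guide opened chest 3, so this case is ruled out; weight (1/7)·0 = 0.
The weights sum to 9/14.
So P(the ruby in chest 2 | the guide opened chest 3) = (3/7) / (9/14) = 2/3.

2/3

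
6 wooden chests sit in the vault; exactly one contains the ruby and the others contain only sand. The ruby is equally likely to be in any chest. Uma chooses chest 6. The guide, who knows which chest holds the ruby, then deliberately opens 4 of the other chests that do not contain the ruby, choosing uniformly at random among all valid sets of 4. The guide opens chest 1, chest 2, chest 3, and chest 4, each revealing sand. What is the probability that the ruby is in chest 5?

Consider each possible location of the ruby in turn.
If it is in any of chests 1, 2, 3, and 4 (prior 1/6 each): that chest was opened and seen not to hold the prize — ruled out; weight (1/6)·0 = 0 each.
If it is in chest 5 (prior 1/6): the guide has no choice, probability 1; weight (1/6)·1 = 1/6.
If it is in chest 6 (prior 1/6): the guide has 5 equally likely choices, so probability 1/5; weight (1/6)·(1/5) = 1/30.
The weights sum to 1/5.
So P(the ruby in chest 5 | the guide opened chest 1, chest 2, chest 3, and chest 4) = (1/6) / (1/5) = 5/6.

5/6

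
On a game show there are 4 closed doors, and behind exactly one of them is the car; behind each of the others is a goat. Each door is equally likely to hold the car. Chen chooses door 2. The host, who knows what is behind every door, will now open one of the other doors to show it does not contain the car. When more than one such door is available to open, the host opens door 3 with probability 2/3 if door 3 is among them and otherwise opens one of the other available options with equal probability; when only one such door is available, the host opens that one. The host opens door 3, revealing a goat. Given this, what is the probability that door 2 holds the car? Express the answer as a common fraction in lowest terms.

1/3

Consider each possible location of the car in turn.
If it is behind any of doors 1, 2, and 4 (prior 1/4 each): door 3 is available, opened with probability 2/3; weight (1/4)·(2/3) = 1/6 each.
If it is behind door 3 (prior 1/4): the host opened door 3, so this case is ruled out; weight (1/4)·0 = 0.
The weights sum to 1/2.
So P(the car behind door 2 | the host opened door 3) = (1/6) / (1/2) = 1/3.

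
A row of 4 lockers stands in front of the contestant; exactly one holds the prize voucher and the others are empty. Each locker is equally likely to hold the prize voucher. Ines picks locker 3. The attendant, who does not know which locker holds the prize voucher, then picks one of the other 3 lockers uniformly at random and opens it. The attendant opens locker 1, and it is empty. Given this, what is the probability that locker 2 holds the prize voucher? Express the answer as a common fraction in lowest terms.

1/3

Because the attendant chose which locker to open without knowing where the prize voucher is, the choice is independent of the prize location. Learning that locker 1 does not hold the prize voucher simply rules out that one location and leaves the remaining 3 lockers still equally likely by symmetry.
So P(the prize voucher in locker 2) = 1/3.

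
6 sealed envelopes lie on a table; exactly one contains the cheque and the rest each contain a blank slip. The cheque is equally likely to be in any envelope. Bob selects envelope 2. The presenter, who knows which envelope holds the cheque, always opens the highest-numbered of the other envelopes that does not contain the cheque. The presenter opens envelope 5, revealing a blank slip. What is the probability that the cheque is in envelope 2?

Apply Bayes' rule, conditioning on where the cheque actually is.
If it is in any of envelopes 1, 2, 3, and 4 (prior 1/6 each): the presenter would have opened envelope 6 instead, probability 0; weight (1/6)·0 = 0 each.
If it is in envelope 5 (prior 1/6): the presenter opened envelope 5, so this case is ruled out; weight (1/6)·0 = 0.
If it is in envelope 6 (prior 1/6): envelope 5 is the highest-numbered option available, probability 1; weight (1/6)·1 = 1/6.
The weights sum to 1/6.
So P(the cheque in envelope 2 | the presenter opened envelope 5) = 0 / (1/6) = 0.

0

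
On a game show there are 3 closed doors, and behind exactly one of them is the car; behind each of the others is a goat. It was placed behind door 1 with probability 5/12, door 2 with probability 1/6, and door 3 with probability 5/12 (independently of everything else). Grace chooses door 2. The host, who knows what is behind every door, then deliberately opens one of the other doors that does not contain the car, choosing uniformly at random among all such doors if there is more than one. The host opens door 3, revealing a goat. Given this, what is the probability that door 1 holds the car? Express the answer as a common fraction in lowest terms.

Apply Bayes' rule, conditioning on where the car actually is.
If it is behind door 1 (prior 5/12): the host has no choice, probability 1; weight (5/12)·1 = 5/12.
If it is behind door 2 (prior 1/6): the host has 2 equally likely choices, so probability 1/2; weight (1/6)·(1/2) = 1/12.
If it is behind door 3 (prior 5/12): the host opened door 3, so this case is ruled out; weight (5/12)·0 = 0.
The weights sum to 1/2.
So P(the car behind door 1 | the host opened door 3) = (5/12) / (1/2) = 5/6.

5/6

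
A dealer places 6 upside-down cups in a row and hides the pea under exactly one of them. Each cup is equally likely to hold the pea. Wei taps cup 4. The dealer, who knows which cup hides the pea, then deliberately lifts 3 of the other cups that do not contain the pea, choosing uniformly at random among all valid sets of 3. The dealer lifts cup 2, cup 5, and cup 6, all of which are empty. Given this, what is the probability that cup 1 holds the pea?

Consider each possible location of the pea in turn.
If it is under either of cups 1 and 3 (prior 1/6 each): the dealer has 4 equally likely choices, so probability 1/4; weight (1/6)·(1/4) = 1/24 each.
If it is under any of cups 2, 5, and 6 (prior 1/6 each): that cup was opened and seen not to hold the prize — ruled out; weight (1/6)·0 = 0 each.
If it is under cup 4 (prior 1/6): the dealer has 10 equally likely choices, so probability 1/10; weight (1/6)·(1/10) = 1/60.
The weights sum to 1/10.
So P(the pea under cup 1 | the dealer opened cup 2, cup 5, and cup 6) = (1/24) / (1/10) = 5/12.

5/12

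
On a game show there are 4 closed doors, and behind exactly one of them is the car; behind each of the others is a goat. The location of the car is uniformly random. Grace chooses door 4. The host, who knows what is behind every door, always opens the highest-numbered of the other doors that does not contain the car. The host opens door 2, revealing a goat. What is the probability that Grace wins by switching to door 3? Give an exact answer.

1

Consider each possible location of the car in turn.
If it is behind either of doors 1 and 4 (prior 1/4 each): the host would have opened door 3 instead, probability 0; weight (1/4)·0 = 0 each.
If it is behind door 2 (prior 1/4): the host opened door 2, so this case is ruled out; weight (1/4)·0 = 0.
If it is behind door 3 (prior 1/4): door 2 is the highest-numbered option available, probability 1; weight (1/4)·1 = 1/4.
The weights sum to 1/4.
So P(the car behind door 3 | the host opened door 2) = (1/4) / (1/4) = 1.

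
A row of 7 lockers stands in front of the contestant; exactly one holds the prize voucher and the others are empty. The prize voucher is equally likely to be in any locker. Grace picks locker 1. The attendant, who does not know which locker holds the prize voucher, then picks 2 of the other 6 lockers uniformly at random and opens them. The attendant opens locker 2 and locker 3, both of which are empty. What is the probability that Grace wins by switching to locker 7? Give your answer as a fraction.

1/5

Apply Bayes' rule, conditioning on where the prize voucher actually is.
If it is in any of lockers 1, 4, 5, 6, and 7 (prior 1/7 each): the attendant picks exactly this set with probability 1/15 regardless, and none is the prize; weight (1/7)·(1/15) = 1/105 each.
If it is in either of lockers 2 and 3 (prior 1/7 each): that locker was opened and seen not to hold the prize — ruled out; weight (1/7)·0 = 0 each.
The weights sum to 1/21.
So P(the prize voucher in locker 7 | the attendant opened locker 2 and locker 3) = (1/105) / (1/21) = 1/5.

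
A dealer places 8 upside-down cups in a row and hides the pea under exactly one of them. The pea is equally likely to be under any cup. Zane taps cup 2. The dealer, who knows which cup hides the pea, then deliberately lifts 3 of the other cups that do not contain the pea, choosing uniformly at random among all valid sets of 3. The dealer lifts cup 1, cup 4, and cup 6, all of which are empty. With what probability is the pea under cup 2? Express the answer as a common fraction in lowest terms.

Apply Bayes' rule, conditioning on where the pea actually is.
If it is under any of cups 1, 4, and 6 (prior 1/8 each): that cup was opened and seen not to hold the prize — ruled out; weight (1/8)·0 = 0 each.
If it is under cup 2 (prior 1/8): the dealer has 35 equally likely choices, so probability 1/35; weight (1/8)·(1/35) = 1/280.
If it is under any of cups 3, 5, 7, and 8 (prior 1/8 each): the dealer has 20 equally likely choices, so probability 1/20; weight (1/8)·(1/20) = 1/160 each.
The weights sum to 1/35.
So P(the pea under cup 2 | the dealer opened cup 1, cup 4, and cup 6) = (1/280) / (1/35) = 1/8.

1/8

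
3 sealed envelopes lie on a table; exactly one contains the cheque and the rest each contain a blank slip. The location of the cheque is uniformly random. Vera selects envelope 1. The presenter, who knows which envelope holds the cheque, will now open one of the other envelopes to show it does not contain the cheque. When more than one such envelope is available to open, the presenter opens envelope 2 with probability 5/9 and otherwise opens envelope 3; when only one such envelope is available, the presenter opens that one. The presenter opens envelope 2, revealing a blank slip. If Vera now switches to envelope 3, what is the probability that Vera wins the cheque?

9/14

Apply Bayes' rule, conditioning on where the cheque actually is.
If it is in envelope 1 (prior 1/3): envelope 2 is available, opened with probability 5/9; weight (1/3)·(5/9) = 5/27.
If it is in envelope 2 (prior 1/3): the presenter opened envelope 2, so this case is ruled out; weight (1/3)·0 = 0.
If it is in envelope 3 (prior 1/3): only envelope 2 is available, probability 1; weight (1/3)·1 = 1/3.
The weights sum to 14/27.
So P(the cheque in envelope 3 | the presenter opened envelope 2) = (1/3) / (14/27) = 9/14.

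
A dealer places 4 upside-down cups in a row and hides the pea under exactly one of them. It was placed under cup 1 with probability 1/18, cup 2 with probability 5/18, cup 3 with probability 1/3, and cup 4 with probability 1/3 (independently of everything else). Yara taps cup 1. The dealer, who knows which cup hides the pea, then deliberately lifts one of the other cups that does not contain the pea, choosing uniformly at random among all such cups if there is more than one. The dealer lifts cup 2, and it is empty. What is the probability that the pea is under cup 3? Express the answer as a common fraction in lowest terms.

Condition on the true location of the pea.
If it is under cup 1 (prior 1/18): the dealer has 3 equally likely choices, so probability 1/3; weight (1/18)·(1/3) = 1/54.
If it is under cup 2 (prior 5/18): the dealer opened cup 2, so this case is ruled out; weight (5/18)·0 = 0.
If it is under either of cups 3 and 4 (prior 1/3 each): the dealer has 2 equally likely choices, so probability 1/2; weight (1/3)·(1/2) = 1/6 each.
The weights sum to 19/54.
So P(the pea under cup 3 | the dealer opened cup 2) = (1/6) / (19/54) = 9/19.

9/19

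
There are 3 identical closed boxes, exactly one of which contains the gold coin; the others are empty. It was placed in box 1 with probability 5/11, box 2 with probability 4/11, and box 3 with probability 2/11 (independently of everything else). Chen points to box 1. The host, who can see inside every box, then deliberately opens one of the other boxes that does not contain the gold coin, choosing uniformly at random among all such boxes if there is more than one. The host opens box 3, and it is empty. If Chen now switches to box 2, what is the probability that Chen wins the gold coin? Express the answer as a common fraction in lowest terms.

8/13

Apply Bayes' rule, conditioning on where the gold coin actually is.
If it is in box 1 (prior 5/11): the host has 2 equally likely choices, so probability 1/2; weight (5/11)·(1/2) = 5/22.
If it is in box 2 (prior 4/11): the host has no choice, probability 1; weight (4/11)·1 = 4/11.
If it is in box 3 (prior 2/11): the host opened box 3, so this case is ruled out; weight (2/11)·0 = 0.
The weights sum to 13/22.
So P(the gold coin in box 2 | the host opened box 3) = (4/11) / (13/22) = 8/13.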